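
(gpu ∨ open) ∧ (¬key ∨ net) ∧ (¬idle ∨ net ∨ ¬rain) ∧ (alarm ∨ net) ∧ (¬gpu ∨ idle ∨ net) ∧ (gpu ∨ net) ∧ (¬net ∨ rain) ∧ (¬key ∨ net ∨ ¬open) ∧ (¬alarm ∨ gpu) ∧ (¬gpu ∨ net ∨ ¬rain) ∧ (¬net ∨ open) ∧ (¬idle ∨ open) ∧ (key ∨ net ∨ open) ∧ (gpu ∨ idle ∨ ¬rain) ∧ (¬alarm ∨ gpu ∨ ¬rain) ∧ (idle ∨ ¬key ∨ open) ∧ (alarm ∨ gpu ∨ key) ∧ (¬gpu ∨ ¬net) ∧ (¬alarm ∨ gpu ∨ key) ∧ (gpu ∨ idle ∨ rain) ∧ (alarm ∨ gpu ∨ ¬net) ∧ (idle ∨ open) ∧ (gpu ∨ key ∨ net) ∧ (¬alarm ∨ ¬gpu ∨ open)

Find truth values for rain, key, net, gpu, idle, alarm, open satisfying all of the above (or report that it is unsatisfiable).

Set rain = False.
  then (¬net ∨ rain) forces net = False.
  then (¬key ∨ net) forces key = False.
  then (alarm ∨ net) forces alarm = True.
  then (gpu ∨ net) forces gpu = True.
  then (key ∨ net ∨ open) forces open = True.
  then (¬gpu ∨ idle ∨ net) forces idle = True.
All clauses satisfied.

rain = False, key = False, net = False, gpu = True, idle = True, alarm = True, open = True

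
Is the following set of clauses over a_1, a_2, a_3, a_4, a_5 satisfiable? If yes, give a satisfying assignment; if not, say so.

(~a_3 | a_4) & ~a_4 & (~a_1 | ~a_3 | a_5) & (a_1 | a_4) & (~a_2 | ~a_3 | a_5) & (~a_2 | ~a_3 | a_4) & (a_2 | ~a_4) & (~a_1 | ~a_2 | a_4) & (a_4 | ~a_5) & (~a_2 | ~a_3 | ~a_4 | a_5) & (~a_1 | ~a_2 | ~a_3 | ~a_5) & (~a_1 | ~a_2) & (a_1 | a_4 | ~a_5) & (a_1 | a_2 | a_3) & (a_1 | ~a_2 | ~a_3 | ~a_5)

Unit clause (~a_4) forces a_4 = False.
In (a_1 | a_4) only a_1 is left, so a_1 = True.
In (~a_1 | ~a_2 | a_4) only ~a_2 is left, so a_2 = False.
In (a_4 | ~a_5) only ~a_5 is left, so a_5 = False.
In (~a_3 | a_4) only ~a_3 is left, so a_3 = False.
All clauses satisfied.

a_1: True, a_2: False, a_3: False, a_4: False, a_5: False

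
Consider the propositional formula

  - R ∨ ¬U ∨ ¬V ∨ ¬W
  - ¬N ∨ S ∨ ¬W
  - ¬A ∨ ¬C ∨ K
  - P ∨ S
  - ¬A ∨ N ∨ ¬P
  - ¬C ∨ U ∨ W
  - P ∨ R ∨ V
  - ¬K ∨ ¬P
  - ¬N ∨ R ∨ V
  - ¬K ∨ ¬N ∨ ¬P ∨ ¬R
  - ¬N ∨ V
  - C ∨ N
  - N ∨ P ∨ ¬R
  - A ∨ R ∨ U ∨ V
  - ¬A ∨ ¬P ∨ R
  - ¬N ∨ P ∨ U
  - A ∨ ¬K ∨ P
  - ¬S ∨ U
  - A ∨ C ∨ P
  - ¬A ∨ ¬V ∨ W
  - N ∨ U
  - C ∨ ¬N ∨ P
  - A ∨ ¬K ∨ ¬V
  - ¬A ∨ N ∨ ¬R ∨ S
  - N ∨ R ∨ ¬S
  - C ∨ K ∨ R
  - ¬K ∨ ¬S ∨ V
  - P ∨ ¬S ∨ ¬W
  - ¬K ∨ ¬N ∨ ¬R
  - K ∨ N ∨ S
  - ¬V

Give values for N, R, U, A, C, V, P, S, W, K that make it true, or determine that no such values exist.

N=F; R=T; U=T; A=F; C=T; V=F; P=T; S=T; W=F; K=F

Unit clause (¬V) forces V = False.
In (¬N ∨ V) only ¬N is left, so N = False.
In (C ∨ N) only C is left, so C = True.
In (N ∨ U) only U is left, so U = True.
Set R = True.
  then (N ∨ P ∨ ¬R) forces P = True.
  then (¬A ∨ N ∨ ¬P) forces A = False.
  then (¬K ∨ ¬P) forces K = False.
  then (K ∨ N ∨ S) forces S = True.
Set W = False.
All clauses satisfied.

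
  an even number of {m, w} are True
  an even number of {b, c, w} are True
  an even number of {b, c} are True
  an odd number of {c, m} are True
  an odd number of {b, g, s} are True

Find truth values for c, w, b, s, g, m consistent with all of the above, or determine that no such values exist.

c: True, w: False, b: True, s: True, g: True, m: False

{m, w}: 0 true → even ✓
{b, c, w}: 2 true → even ✓
{b, c}: 2 true → even ✓
{c, m}: 1 true → odd ✓
{b, g, s}: 3 true → odd ✓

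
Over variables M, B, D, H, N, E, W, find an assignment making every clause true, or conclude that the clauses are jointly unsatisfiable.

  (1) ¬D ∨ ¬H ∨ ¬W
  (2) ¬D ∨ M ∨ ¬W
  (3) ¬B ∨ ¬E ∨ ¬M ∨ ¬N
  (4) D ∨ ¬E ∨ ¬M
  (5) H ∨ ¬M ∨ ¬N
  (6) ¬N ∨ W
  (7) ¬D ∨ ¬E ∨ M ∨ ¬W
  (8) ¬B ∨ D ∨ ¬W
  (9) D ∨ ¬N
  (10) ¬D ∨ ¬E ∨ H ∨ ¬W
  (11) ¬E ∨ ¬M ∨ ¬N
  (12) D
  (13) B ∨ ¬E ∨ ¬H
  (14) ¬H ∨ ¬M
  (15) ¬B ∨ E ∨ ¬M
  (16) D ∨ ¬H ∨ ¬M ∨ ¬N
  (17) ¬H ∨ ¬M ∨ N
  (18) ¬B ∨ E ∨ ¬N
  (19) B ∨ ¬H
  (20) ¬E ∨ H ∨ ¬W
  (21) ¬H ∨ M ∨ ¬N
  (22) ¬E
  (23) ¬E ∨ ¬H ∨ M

M = False, B = True, D = True, H = True, N = False, E = False, W = False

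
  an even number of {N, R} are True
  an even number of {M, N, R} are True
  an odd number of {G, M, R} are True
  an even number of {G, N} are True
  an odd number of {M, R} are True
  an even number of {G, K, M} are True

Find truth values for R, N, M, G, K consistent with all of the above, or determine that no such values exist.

Adding constraints 2, 3, 4 mod 2: every variable appears an even number of times on the left, so the left side is 0.
But the right sides sum to 1 (mod 2). 0 ≠ 1 — the system is inconsistent.

No satisfying assignment exists.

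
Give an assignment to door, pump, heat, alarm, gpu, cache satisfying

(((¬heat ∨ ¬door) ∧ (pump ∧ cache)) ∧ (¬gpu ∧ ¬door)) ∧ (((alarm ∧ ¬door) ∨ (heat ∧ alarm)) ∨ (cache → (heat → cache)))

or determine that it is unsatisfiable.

door = False, pump = True, heat = False, alarm = False, gpu = False, cache = True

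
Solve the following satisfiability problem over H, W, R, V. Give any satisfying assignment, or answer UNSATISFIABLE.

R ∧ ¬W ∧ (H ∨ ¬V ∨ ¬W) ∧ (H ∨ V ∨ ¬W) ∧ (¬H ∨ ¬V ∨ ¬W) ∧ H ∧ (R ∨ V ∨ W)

Unit clause (R) forces R = True.
Unit clause (¬W) forces W = False.
Unit clause (H) forces H = True.
Set V = False.
Check each clause:
  (R): R holds.
  (¬W): ¬W holds.
  (H ∨ ¬V ∨ ¬W): H holds.
  (H ∨ V ∨ ¬W): H holds.
  (¬H ∨ ¬V ∨ ¬W): ¬V holds.
  (H): H holds.
  (R ∨ V ∨ W): R holds.
All clauses satisfied.

H = True, W = False, R = True, V = False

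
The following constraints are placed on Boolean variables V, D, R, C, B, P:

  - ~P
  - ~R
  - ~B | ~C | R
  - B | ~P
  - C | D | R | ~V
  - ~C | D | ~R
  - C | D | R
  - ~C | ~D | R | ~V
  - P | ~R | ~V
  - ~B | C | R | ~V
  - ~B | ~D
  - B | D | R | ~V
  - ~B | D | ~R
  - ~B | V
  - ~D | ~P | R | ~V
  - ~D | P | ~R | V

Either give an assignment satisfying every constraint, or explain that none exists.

Unit clause (~P) forces P = False.
Unit clause (~R) forces R = False.
Set V = False.
  then (~B | V) forces B = False.
Set D = True.
Set C = True.
All clauses satisfied.

V = False, D = True, R = False, C = True, B = False, P = False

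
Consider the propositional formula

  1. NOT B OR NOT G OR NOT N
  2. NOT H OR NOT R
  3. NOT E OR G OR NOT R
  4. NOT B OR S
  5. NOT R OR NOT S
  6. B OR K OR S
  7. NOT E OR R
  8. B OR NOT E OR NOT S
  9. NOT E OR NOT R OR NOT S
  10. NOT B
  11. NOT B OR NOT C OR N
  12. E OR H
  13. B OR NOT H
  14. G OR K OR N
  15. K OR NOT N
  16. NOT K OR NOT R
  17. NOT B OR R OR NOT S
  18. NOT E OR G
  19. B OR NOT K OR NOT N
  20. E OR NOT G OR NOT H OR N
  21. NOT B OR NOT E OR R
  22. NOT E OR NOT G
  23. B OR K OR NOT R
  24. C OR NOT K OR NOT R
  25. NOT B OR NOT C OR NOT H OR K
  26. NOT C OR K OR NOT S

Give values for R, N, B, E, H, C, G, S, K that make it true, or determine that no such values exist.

Unsatisfiable — no assignment works.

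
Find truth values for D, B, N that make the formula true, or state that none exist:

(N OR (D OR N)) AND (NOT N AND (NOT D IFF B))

D = True, B = False, N = False

  N OR (D OR N) = True
    D OR N = True
  NOT N AND (NOT D IFF B) = True
    NOT N = True
    NOT D IFF B = True
      NOT D = False
Both conjuncts True, so the formula holds.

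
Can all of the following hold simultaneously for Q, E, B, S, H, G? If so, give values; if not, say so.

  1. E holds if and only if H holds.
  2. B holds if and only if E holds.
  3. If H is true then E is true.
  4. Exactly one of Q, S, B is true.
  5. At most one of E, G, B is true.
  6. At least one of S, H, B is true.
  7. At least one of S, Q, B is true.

Q = False; E = False; B = False; S = True; H = False; G = False

  (1) E=F, H=F — same ✓
  (2) B=F, E=F — same ✓
  (3) H=F ⇒ E: vacuous ✓
  (4) {Q, S, B}: 1 true — exactly one ✓
  (5) {E, G, B}: 0 true — at most one ✓
  (6) {S, H, B}: 1 true — at least one ✓
  (7) {S, Q, B}: 1 true — at least one ✓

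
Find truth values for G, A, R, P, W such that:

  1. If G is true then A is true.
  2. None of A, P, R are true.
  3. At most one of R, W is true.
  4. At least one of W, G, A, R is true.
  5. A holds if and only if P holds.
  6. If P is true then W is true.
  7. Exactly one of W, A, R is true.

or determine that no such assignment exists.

G: False, A: False, R: False, P: False, W: True

  (1) G=F ⇒ A: vacuous ✓
  (2) {A, P, R}: 0 true — none ✓
  (3) {R, W}: 1 true — at most one ✓
  (4) {W, G, A, R}: 1 true — at least one ✓
  (5) A=F, P=F — same ✓
  (6) P=F ⇒ W: vacuous ✓
  (7) {W, A, R}: 1 true — exactly one ✓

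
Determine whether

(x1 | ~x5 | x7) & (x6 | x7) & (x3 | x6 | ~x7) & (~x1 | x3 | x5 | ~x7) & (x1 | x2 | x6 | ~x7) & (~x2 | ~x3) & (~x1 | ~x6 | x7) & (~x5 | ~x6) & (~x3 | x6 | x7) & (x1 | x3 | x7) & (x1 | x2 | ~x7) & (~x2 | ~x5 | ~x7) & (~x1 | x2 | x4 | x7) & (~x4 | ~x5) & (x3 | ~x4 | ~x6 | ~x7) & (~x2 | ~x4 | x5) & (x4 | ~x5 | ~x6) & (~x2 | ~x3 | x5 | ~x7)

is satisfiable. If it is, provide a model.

Set x1 = True.
Set x2 = False.
Set x3 = True.
Set x4 = True.
  then (~x4 | ~x5) forces x5 = False.
Set x6 = False.
  then (x6 | x7) forces x7 = True.
All clauses satisfied.

x1: True; x2: False; x3: True; x4: True; x5: False; x6: False; x7: True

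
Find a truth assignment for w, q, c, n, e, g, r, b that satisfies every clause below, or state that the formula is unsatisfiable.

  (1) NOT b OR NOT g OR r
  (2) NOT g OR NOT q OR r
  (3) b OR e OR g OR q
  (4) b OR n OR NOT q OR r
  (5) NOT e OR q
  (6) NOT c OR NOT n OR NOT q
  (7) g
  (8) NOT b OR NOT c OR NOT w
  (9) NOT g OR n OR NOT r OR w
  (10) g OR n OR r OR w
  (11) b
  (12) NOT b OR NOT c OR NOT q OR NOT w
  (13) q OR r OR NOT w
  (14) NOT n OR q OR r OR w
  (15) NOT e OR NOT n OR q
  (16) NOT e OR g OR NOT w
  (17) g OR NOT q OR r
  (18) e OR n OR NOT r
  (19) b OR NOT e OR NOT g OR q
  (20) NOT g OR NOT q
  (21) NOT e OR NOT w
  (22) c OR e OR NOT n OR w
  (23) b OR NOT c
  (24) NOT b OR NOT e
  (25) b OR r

w = False, q = False, c = True, n = True, e = False, g = True, r = True, b = True

Unit clause (g) forces g = True.
Unit clause (b) forces b = True.
In (NOT g OR NOT q) only NOT q is left, so q = False.
In (NOT b OR NOT e) only NOT e is left, so e = False.
In (NOT b OR NOT g OR r) only r is left, so r = True.
In (e OR n OR NOT r) only n is left, so n = True.
Set w = False.
  then (c OR e OR NOT n OR w) forces c = True.
All clauses satisfied.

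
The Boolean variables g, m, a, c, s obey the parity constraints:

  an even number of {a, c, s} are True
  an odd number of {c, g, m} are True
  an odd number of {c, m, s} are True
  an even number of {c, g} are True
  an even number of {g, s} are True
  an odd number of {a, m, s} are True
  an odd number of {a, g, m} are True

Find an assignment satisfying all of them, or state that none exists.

g: False, m: True, a: False, c: False, s: False

{a, c, s}: 0 true → even ✓
{c, g, m}: 1 true → odd ✓
{c, m, s}: 1 true → odd ✓
{c, g}: 0 true → even ✓
{g, s}: 0 true → even ✓
{a, m, s}: 1 true → odd ✓
{a, g, m}: 1 true → odd ✓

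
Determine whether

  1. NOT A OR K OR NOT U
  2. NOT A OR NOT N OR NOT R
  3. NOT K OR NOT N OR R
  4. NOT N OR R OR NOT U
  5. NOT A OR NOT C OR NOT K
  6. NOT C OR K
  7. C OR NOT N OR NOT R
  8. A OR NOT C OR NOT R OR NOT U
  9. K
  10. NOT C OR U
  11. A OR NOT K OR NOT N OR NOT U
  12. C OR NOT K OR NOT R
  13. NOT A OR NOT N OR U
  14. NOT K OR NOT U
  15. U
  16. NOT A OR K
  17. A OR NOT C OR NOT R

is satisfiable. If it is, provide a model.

Case U = True:
  (K) forces K = True.
  Clause (NOT K OR NOT U) is falsified — contradiction.
Case U = False:
  Clause (U) is falsified — contradiction.
Both cases fail, so the formula is unsatisfiable.

Unsatisfiable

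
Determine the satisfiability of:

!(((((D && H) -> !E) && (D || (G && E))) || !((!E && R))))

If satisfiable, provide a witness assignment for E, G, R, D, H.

E: False, G: False, R: True, D: False, H: True

  !(((((D && H) -> !E) && (D || (G && E))) || !((!E && R)))) = True
    (((D && H) -> !E) && (D || (G && E))) || !((!E && R)) = False
      ((D && H) -> !E) && (D || (G && E)) = False
        (D && H) -> !E = True
          D && H = False
          !E = True
        D || (G && E) = False
          G && E = False
      !((!E && R)) = False
        !E && R = True
          !E = True
The formula evaluates to True.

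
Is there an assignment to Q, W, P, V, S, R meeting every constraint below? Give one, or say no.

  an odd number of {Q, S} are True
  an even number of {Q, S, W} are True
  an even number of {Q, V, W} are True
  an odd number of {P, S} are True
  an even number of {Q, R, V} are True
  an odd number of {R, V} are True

Q = True, W = True, P = True, V = False, S = False, R = True

{Q, S}: 1 true → odd ✓
{Q, S, W}: 2 true → even ✓
{Q, V, W}: 2 true → even ✓
{P, S}: 1 true → odd ✓
{Q, R, V}: 2 true → even ✓
{R, V}: 1 true → odd ✓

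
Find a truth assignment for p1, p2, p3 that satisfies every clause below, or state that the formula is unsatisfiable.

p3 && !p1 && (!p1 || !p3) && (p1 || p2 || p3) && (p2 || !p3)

p1: False, p2: True, p3: True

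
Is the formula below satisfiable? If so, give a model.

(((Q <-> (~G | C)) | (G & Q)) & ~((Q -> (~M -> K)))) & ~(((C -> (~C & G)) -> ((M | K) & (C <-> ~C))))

G: True, K: False, M: False, C: False, Q: True

  ((Q <-> (~G | C)) | (G & Q)) & ~((Q -> (~M -> K))) = True
    (Q <-> (~G | C)) | (G & Q) = True
      Q <-> (~G | C) = False
        ~G | C = False
          ~G = False
      G & Q = True
    ~((Q -> (~M -> K))) = True
      Q -> (~M -> K) = False
        ~M -> K = False
          ~M = True
  ~(((C -> (~C & G)) -> ((M | K) & (C <-> ~C)))) = True
    (C -> (~C & G)) -> ((M | K) & (C <-> ~C)) = False
      C -> (~C & G) = True
        ~C & G = True
          ~C = True
      (M | K) & (C <-> ~C) = False
        M | K = False
        C <-> ~C = False
          ~C = True
Both conjuncts True, so the formula holds.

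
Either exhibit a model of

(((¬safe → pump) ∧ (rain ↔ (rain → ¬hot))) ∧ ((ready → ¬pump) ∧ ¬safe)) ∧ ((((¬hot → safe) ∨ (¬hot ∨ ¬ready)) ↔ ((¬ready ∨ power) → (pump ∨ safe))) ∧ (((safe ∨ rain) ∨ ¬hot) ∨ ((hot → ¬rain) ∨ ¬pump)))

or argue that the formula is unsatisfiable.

rain = True, pump = True, power = True, ready = False, hot = False, safe = False

  ((¬safe → pump) ∧ (rain ↔ (rain → ¬hot))) ∧ ((ready → ¬pump) ∧ ¬safe) = True
    (¬safe → pump) ∧ (rain ↔ (rain → ¬hot)) = True
      ¬safe → pump = True
        ¬safe = True
      rain ↔ (rain → ¬hot) = True
        rain → ¬hot = True
          ¬hot = True
    (ready → ¬pump) ∧ ¬safe = True
      ready → ¬pump = True
        ¬pump = False
      ¬safe = True
  (((¬hot → safe) ∨ (¬hot ∨ ¬ready)) ↔ ((¬ready ∨ power) → (pump ∨ safe))) ∧ (((safe ∨ rain) ∨ ¬hot) ∨ ((hot → ¬rain) ∨ ¬pump)) = True
    ((¬hot → safe) ∨ (¬hot ∨ ¬ready)) ↔ ((¬ready ∨ power) → (pump ∨ safe)) = True
      (¬hot → safe) ∨ (¬hot ∨ ¬ready) = True
        ¬hot → safe = False
          ¬hot = True
        ¬hot ∨ ¬ready = True
          ¬hot = True
          ¬ready = True
      (¬ready ∨ power) → (pump ∨ safe) = True
        ¬ready ∨ power = True
          ¬ready = True
        pump ∨ safe = True
    ((safe ∨ rain) ∨ ¬hot) ∨ ((hot → ¬rain) ∨ ¬pump) = True
      (safe ∨ rain) ∨ ¬hot = True
        safe ∨ rain = True
        ¬hot = True
      (hot → ¬rain) ∨ ¬pump = True
        hot → ¬rain = True
          ¬rain = False
        ¬pump = False
Both conjuncts True, so the formula holds.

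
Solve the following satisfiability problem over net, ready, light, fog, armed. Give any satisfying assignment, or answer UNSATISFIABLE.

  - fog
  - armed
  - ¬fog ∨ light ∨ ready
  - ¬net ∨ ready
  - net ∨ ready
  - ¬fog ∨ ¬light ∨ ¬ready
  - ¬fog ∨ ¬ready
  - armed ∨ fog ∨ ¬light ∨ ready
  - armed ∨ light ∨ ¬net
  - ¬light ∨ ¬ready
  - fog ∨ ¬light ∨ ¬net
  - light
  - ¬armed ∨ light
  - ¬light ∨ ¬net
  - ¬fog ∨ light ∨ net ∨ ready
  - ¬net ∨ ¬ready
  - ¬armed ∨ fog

Unsatisfiable — no assignment works.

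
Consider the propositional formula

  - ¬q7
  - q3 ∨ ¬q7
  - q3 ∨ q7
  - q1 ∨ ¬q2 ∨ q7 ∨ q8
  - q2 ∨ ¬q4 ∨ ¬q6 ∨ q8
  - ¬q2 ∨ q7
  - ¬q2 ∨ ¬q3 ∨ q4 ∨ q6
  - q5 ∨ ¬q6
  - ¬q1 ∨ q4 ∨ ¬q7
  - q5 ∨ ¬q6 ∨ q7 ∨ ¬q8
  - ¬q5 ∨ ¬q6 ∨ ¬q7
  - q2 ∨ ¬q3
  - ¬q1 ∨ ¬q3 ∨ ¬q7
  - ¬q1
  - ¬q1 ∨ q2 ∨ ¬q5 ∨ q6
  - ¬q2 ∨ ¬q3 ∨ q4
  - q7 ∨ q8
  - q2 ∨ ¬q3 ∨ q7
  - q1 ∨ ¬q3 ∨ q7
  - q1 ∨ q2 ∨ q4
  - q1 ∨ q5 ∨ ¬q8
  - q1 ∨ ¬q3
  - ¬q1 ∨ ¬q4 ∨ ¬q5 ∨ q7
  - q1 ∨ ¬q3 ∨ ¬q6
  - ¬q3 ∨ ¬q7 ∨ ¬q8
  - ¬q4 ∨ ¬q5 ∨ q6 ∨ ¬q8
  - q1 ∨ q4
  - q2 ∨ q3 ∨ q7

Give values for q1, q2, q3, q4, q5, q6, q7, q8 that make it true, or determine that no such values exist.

Unsatisfiable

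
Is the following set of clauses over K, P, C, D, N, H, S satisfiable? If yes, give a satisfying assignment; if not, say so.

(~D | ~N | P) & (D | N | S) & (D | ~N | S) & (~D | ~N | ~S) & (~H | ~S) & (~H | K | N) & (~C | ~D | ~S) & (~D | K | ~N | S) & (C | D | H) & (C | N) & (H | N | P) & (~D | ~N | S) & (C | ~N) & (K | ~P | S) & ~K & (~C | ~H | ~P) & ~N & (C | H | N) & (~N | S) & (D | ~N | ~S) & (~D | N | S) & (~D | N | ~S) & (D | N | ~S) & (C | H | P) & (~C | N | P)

The formula is unsatisfiable.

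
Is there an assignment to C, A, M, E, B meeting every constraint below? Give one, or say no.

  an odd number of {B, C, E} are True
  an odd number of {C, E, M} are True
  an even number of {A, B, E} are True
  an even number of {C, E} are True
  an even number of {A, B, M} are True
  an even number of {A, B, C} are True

C = True; A = False; M = True; E = True; B = True

{B, C, E}: 3 true → odd ✓
{C, E, M}: 3 true → odd ✓
{A, B, E}: 2 true → even ✓
{C, E}: 2 true → even ✓
{A, B, M}: 2 true → even ✓
{A, B, C}: 2 true → even ✓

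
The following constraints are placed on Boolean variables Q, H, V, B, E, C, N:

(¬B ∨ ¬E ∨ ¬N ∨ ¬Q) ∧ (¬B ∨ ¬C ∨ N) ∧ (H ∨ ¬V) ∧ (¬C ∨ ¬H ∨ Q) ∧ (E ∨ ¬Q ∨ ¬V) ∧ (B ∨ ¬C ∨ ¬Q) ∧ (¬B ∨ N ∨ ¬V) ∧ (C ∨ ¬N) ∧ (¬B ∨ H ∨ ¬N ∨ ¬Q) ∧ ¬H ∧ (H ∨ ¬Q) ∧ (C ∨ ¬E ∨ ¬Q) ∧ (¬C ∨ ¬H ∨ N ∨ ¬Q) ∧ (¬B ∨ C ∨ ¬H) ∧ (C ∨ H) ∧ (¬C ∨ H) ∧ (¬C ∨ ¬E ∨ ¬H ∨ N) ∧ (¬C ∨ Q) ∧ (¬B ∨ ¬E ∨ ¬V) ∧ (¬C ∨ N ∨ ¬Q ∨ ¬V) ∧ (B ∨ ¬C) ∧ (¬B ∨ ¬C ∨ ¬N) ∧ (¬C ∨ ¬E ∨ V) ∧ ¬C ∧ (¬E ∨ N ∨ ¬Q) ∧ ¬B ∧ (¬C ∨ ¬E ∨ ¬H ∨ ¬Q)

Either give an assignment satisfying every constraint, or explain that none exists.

Case C = True:
  Clause (¬C) is falsified — contradiction.
Case C = False:
  (C ∨ ¬N) forces N = False.
  (¬H) forces H = False.
  Clause (C ∨ H) is falsified — contradiction.
Both cases fail, so the formula is unsatisfiable.

The formula is unsatisfiable.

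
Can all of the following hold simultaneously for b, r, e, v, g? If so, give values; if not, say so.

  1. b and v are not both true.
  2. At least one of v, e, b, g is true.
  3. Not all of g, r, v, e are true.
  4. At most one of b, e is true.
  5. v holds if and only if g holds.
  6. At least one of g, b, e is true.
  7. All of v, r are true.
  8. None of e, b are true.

b=F, r=T, e=F, v=T, g=T

  (1) b=F, v=T — not both ✓
  (2) {v, e, b, g}: 2 true — at least one ✓
  (3) {g, r, v, e}: 3/4 true — not all ✓
  (4) {b, e}: 0 true — at most one ✓
  (5) v=T, g=T — same ✓
  (6) {g, b, e}: 1 true — at least one ✓
  (7) {v, r}: all 2 true ✓
  (8) {e, b}: 0 true — none ✓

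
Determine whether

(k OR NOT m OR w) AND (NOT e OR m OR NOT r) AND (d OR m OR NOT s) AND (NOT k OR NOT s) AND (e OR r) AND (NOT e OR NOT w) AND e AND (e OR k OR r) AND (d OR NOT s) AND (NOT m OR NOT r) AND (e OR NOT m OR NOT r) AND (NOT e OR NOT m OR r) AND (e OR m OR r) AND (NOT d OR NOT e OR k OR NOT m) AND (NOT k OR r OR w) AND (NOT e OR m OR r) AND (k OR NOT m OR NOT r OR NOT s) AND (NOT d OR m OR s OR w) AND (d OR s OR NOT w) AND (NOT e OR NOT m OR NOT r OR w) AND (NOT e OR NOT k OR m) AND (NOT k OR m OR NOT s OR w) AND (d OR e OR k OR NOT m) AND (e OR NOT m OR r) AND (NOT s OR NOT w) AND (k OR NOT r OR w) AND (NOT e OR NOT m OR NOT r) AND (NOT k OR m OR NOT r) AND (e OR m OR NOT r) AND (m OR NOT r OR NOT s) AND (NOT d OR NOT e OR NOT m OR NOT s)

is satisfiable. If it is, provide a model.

No satisfying assignment exists.

Case r = True:
  (e) forces e = True.
  (NOT e OR m OR NOT r) forces m = True.
  Clause (NOT m OR NOT r) is falsified — contradiction.
Case r = False:
  (e OR r) forces e = True.
  (NOT e OR NOT w) forces w = False.
  (NOT e OR NOT m OR r) forces m = False.
  Clause (NOT e OR m OR r) is falsified — contradiction.
Both cases fail, so the formula is unsatisfiable.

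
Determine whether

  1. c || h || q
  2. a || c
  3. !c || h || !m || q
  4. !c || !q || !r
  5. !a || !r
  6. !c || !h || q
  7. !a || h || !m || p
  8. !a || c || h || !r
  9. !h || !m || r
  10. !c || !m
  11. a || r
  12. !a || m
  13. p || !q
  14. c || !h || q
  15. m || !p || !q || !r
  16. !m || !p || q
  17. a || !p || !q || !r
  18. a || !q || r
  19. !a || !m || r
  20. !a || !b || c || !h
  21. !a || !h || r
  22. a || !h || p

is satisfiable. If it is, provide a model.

c = True; r = True; m = False; q = False; a = False; p = False; h = False; b = True

Try c = False:
  (a || c) forces a = True.
  (!a || !r) forces r = False.
  (!a || m) forces m = True.
  clause (!a || !m || r) is falsified — backtrack.
So c = True.
  then (!c || !m) forces m = False.
  then (!a || m) forces a = False.
  then (a || r) forces r = True.
  then (!c || !q || !r) forces q = False.
  then (!c || !h || q) forces h = False.
Set p = False.
Set b = True.
All clauses satisfied.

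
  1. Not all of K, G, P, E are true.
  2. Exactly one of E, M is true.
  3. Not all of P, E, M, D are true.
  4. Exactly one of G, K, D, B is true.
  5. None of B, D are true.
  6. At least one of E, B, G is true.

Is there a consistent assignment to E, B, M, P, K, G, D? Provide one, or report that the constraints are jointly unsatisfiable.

E=T; B=F; M=F; P=F; K=T; G=F; D=F

  (1) {K, G, P, E}: 2/4 true — not all ✓
  (2) {E, M}: 1 true — exactly one ✓
  (3) {P, E, M, D}: 1/4 true — not all ✓
  (4) {G, K, D, B}: 1 true — exactly one ✓
  (5) {B, D}: 0 true — none ✓
  (6) {E, B, G}: 1 true — at least one ✓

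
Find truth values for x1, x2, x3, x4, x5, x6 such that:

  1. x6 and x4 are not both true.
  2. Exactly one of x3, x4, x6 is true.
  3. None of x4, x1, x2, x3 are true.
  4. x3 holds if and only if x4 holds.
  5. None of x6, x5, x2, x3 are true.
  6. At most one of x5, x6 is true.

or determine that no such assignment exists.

The formula is unsatisfiable.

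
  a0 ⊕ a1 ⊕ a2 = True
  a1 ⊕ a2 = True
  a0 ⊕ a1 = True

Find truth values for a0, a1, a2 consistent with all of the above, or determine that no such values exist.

a0 = False, a1 = True, a2 = False

a0 ⊕ a1 ⊕ a2 = F ⊕ T ⊕ F = True ✓
a1 ⊕ a2 = T ⊕ F = True ✓
a0 ⊕ a1 = F ⊕ T = True ✓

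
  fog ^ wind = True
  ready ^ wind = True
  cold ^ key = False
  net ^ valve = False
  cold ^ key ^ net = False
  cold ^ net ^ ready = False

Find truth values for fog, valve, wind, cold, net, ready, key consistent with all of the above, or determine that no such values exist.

fog = False, valve = False, wind = True, cold = False, net = False, ready = False, key = False

fog ^ wind = F ^ T = True ✓
ready ^ wind = F ^ T = True ✓
cold ^ key = F ^ F = False ✓
net ^ valve = F ^ F = False ✓
cold ^ key ^ net = F ^ F ^ F = False ✓
cold ^ net ^ ready = F ^ F ^ F = False ✓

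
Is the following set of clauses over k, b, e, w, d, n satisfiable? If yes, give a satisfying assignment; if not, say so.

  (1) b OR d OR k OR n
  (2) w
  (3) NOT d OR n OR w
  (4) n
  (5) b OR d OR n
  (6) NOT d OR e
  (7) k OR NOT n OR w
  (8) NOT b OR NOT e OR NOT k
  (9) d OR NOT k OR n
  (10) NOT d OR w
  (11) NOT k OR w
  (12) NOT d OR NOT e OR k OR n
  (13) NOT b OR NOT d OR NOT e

Unit clause (w) forces w = True.
Unit clause (n) forces n = True.
Set k = False.
Set b = False.
Set e = False.
  then (NOT d OR e) forces d = False.
All clauses satisfied.

k = False, b = False, e = False, w = True, d = False, n = True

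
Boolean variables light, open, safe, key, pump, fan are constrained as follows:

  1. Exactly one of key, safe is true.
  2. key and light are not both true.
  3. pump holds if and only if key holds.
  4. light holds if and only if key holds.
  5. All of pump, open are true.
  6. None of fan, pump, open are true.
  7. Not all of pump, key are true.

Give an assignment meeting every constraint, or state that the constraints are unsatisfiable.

Unsatisfiable

Case open = True:
  Constraint (6) is violated (open=T) — contradiction.
Case open = False:
  Constraint (5) is violated (open=F) — contradiction.
Both cases fail — unsatisfiable.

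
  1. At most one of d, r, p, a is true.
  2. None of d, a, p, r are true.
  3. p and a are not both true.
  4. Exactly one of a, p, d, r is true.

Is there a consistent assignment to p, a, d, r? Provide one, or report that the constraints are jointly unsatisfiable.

Unsatisfiable

Case p = True:
  Constraint (2) is violated (p=T) — contradiction.
Case p = False:
  (2) forces d = False.
  (2) forces a = False.
  (2) forces r = False.
  Constraint (4) is violated (a=F, p=F, d=F, r=F) — contradiction.
Both cases fail — unsatisfiable.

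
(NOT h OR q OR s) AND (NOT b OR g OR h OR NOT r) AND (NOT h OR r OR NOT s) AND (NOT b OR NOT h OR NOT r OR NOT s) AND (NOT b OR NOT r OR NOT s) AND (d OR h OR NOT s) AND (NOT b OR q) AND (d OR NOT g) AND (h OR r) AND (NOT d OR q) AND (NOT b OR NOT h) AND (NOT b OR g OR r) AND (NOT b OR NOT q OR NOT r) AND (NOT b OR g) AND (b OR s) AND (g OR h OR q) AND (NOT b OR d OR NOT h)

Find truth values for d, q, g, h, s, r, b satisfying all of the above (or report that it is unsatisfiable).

d = True, q = True, g = True, h = False, s = True, r = True, b = False

Set d = True.
  then (NOT d OR q) forces q = True.
Set g = True.
Set h = False.
  then (h OR r) forces r = True.
  then (NOT b OR NOT q OR NOT r) forces b = False.
  then (b OR s) forces s = True.
All clauses satisfied.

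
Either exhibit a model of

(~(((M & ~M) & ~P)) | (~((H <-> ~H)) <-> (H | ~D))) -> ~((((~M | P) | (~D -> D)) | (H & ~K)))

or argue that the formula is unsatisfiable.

P = False, D = False, K = True, H = False, M = True

  (~(((M & ~M) & ~P)) | (~((H <-> ~H)) <-> (H | ~D))) -> ~((((~M | P) | (~D -> D)) | (H & ~K))) = True
    ~(((M & ~M) & ~P)) | (~((H <-> ~H)) <-> (H | ~D)) = True
      ~(((M & ~M) & ~P)) = True
        (M & ~M) & ~P = False
          M & ~M = False
            ~M = False
          ~P = True
      ~((H <-> ~H)) <-> (H | ~D) = True
        ~((H <-> ~H)) = True
          H <-> ~H = False
            ~H = True
        H | ~D = True
          ~D = True
    ~((((~M | P) | (~D -> D)) | (H & ~K))) = True
      ((~M | P) | (~D -> D)) | (H & ~K) = False
        (~M | P) | (~D -> D) = False
          ~M | P = False
            ~M = False
          ~D -> D = False
            ~D = True
        H & ~K = False
          ~K = False
The formula evaluates to True.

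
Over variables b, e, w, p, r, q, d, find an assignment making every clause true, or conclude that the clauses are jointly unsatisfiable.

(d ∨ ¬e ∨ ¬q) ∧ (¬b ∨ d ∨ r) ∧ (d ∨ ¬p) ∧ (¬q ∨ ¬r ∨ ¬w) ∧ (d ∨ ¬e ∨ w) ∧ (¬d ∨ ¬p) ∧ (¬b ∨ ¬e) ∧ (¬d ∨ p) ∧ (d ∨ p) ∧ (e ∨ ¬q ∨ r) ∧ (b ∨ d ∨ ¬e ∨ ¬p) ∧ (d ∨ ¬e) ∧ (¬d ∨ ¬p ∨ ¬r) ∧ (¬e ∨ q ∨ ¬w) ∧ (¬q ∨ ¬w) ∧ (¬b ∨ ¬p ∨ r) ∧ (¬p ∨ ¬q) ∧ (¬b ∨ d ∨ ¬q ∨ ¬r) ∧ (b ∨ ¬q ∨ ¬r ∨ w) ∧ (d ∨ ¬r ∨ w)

Case p = True:
  (d ∨ ¬p) forces d = True.
  Clause (¬d ∨ ¬p) is falsified — contradiction.
Case p = False:
  (¬d ∨ p) forces d = False.
  Clause (d ∨ p) is falsified — contradiction.
Both cases fail, so the formula is unsatisfiable.

Unsatisfiable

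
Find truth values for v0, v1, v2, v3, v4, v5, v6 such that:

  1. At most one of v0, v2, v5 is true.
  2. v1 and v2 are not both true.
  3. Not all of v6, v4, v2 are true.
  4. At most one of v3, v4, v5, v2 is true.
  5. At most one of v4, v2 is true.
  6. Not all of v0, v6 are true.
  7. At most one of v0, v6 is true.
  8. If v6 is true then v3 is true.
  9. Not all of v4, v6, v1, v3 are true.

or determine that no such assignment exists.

v0: False; v1: False; v2: False; v3: False; v4: False; v5: False; v6: False

  (1) {v0, v2, v5}: 0 true — at most one ✓
  (2) v1=F, v2=F — not both ✓
  (3) {v6, v4, v2}: 0/3 true — not all ✓
  (4) {v3, v4, v5, v2}: 0 true — at most one ✓
  (5) {v4, v2}: 0 true — at most one ✓
  (6) {v0, v6}: 0/2 true — not all ✓
  (7) {v0, v6}: 0 true — at most one ✓
  (8) v6=F ⇒ v3: vacuous ✓
  (9) {v4, v6, v1, v3}: 0/4 true — not all ✓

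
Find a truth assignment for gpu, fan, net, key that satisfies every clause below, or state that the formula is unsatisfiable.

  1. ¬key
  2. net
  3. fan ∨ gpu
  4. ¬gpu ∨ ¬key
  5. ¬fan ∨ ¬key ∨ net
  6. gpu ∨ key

gpu=T; fan=F; net=T; key=F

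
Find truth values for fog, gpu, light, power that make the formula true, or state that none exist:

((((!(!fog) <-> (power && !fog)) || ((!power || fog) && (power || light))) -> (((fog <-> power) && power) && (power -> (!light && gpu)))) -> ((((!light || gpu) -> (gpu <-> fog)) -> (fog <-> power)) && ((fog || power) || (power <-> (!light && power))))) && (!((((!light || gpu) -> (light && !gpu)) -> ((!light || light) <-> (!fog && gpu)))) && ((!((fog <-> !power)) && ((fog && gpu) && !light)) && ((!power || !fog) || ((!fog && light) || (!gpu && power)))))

Case gpu = True: the conjunct !((((!light || gpu) -> (light && !gpu)) -> ((!light || light) <-> (!fog && gpu)))) becomes !((False -> ((!light || light) <-> !fog))) = False.
Case gpu = False: the conjunct gpu is False.
Both cases fail — unsatisfiable.

UNSATISFIABLE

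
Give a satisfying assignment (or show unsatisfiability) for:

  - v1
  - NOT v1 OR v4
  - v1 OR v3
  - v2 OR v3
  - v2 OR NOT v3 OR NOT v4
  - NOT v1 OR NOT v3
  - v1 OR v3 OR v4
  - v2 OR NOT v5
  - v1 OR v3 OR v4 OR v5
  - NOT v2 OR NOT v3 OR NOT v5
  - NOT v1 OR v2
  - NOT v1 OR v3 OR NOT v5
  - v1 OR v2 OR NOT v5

v1 = True; v2 = True; v3 = False; v4 = True; v5 = False

Unit clause (v1) forces v1 = True.
In (NOT v1 OR v4) only v4 is left, so v4 = True.
In (NOT v1 OR NOT v3) only NOT v3 is left, so v3 = False.
In (NOT v1 OR v2) only v2 is left, so v2 = True.
In (NOT v1 OR v3 OR NOT v5) only NOT v5 is left, so v5 = False.
All clauses satisfied.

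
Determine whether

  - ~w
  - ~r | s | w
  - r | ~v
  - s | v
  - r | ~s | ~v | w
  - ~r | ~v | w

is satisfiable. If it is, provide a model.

r=T; v=F; s=T; w=F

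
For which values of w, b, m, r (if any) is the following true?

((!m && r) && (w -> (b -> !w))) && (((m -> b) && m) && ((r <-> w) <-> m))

UNSATISFIABLE

Case m = True: the conjunct !m is False.
Case m = False: the conjunct m is False.
Both cases fail — unsatisfiable.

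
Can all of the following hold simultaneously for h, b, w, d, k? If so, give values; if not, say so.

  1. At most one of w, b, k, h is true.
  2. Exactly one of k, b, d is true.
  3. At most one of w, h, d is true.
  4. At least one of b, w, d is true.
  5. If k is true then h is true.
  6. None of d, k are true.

h = False, b = True, w = False, d = False, k = False

  (1) {w, b, k, h}: 1 true — at most one ✓
  (2) {k, b, d}: 1 true — exactly one ✓
  (3) {w, h, d}: 0 true — at most one ✓
  (4) {b, w, d}: 1 true — at least one ✓
  (5) k=F ⇒ h: vacuous ✓
  (6) {d, k}: 0 true — none ✓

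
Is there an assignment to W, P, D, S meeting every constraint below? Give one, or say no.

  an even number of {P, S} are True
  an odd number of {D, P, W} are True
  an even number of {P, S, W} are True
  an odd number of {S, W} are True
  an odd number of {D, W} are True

Adding constraints 2, 3, 4, 5 mod 2: every variable appears an even number of times on the left, so the left side is 0.
But the right sides sum to 1 (mod 2). 0 ≠ 1 — the system is inconsistent.

Unsatisfiable — no assignment works.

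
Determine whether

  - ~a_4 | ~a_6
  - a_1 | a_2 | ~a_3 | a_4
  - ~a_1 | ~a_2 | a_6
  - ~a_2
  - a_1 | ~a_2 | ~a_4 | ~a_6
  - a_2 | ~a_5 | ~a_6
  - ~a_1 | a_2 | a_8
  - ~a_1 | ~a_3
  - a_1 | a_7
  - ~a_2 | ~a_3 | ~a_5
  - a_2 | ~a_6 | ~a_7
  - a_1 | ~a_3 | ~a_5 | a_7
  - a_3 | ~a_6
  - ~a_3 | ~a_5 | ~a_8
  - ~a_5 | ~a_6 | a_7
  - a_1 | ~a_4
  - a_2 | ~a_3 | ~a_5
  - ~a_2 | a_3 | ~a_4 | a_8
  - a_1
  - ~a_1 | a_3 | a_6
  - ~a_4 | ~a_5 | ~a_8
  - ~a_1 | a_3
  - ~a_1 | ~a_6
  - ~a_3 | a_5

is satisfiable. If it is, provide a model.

Case a_1 = True:
  (~a_2) forces a_2 = False.
  (~a_1 | a_2 | a_8) forces a_8 = True.
  (~a_1 | ~a_3) forces a_3 = False.
  Clause (~a_1 | a_3) is falsified — contradiction.
Case a_1 = False:
  Clause (a_1) is falsified — contradiction.
Both cases fail, so the formula is unsatisfiable.

Unsatisfiable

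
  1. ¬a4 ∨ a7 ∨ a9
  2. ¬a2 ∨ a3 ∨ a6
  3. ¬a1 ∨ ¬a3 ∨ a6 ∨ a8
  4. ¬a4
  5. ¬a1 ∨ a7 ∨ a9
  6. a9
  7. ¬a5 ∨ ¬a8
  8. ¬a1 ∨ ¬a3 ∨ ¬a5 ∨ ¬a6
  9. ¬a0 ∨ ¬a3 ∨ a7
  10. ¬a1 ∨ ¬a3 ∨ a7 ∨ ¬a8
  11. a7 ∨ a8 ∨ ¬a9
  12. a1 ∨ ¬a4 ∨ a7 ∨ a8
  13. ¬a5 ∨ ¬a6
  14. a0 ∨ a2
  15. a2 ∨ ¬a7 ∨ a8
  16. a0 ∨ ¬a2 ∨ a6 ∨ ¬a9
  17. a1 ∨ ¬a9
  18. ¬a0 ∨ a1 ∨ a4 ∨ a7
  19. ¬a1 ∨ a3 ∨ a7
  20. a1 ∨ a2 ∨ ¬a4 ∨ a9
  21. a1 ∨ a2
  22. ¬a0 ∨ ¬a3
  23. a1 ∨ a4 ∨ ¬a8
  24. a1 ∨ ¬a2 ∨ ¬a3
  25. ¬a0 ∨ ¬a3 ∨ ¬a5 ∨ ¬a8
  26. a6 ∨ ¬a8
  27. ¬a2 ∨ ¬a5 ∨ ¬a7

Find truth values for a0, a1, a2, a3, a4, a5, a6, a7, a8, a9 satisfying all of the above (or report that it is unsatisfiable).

a0: False, a1: True, a2: True, a3: False, a4: False, a5: False, a6: True, a7: True, a8: False, a9: True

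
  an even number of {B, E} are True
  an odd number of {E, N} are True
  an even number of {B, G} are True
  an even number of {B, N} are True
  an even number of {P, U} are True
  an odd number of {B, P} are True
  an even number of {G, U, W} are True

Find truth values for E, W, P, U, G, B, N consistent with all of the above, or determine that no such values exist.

Adding constraints 1, 2, 4 mod 2: every variable appears an even number of times on the left, so the left side is 0.
But the right sides sum to 1 (mod 2). 0 ≠ 1 — the system is inconsistent.

Unsatisfiable — no assignment works.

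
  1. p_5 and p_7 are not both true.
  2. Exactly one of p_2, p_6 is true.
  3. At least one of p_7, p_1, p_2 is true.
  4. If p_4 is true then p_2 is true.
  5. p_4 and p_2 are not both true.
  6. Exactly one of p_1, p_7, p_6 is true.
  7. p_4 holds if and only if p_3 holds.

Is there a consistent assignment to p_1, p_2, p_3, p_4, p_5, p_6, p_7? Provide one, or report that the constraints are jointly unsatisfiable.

p_1=F, p_2=T, p_3=F, p_4=F, p_5=F, p_6=F, p_7=T

  (1) p_5=F, p_7=T — not both ✓
  (2) {p_2, p_6}: 1 true — exactly one ✓
  (3) {p_7, p_1, p_2}: 2 true — at least one ✓
  (4) p_4=F ⇒ p_2: vacuous ✓
  (5) p_4=F, p_2=T — not both ✓
  (6) {p_1, p_7, p_6}: 1 true — exactly one ✓
  (7) p_4=F, p_3=F — same ✓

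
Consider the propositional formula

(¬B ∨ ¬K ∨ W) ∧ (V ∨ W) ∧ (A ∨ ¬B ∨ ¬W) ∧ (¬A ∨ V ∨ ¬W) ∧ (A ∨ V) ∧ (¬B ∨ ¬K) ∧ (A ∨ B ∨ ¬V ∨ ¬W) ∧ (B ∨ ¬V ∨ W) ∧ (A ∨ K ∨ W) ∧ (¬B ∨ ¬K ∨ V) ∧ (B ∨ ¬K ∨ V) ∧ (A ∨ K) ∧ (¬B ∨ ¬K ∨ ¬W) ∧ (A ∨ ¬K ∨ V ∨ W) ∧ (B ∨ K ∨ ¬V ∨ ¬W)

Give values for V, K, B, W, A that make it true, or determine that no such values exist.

Try V = False:
  (V ∨ W) forces W = True.
  (¬A ∨ V ∨ ¬W) forces A = False.
  clause (A ∨ V) is falsified — backtrack.
So V = True.
Set K = False.
  then (A ∨ K) forces A = True.
Try B = False:
  (B ∨ ¬V ∨ W) forces W = True.
  clause (B ∨ K ∨ ¬V ∨ ¬W) is falsified — backtrack.
So B = True.
Set W = False.
All clauses satisfied.

V = True, K = False, B = True, W = False, A = True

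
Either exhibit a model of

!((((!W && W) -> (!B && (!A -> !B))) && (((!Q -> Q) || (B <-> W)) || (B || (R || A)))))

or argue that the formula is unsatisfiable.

W: True, R: False, Q: False, A: False, B: False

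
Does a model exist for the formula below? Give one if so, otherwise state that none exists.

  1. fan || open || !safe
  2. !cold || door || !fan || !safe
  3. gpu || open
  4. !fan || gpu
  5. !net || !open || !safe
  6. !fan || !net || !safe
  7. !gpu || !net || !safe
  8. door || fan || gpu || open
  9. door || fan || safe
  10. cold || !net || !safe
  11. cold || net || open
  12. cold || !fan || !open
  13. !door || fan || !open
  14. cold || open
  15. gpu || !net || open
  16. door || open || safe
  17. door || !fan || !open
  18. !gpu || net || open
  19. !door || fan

safe = False, door = True, open = False, cold = True, net = True, gpu = True, fan = True

Set safe = False.
Try door = False:
  (door || fan || safe) forces fan = True.
  (!fan || gpu) forces gpu = True.
  (door || open || safe) forces open = True.
  clause (door || !fan || !open) is falsified — backtrack.
So door = True.
  then (!door || fan) forces fan = True.
  then (!fan || gpu) forces gpu = True.
Set open = False.
  then (cold || open) forces cold = True.
  then (!gpu || net || open) forces net = True.
All clauses satisfied.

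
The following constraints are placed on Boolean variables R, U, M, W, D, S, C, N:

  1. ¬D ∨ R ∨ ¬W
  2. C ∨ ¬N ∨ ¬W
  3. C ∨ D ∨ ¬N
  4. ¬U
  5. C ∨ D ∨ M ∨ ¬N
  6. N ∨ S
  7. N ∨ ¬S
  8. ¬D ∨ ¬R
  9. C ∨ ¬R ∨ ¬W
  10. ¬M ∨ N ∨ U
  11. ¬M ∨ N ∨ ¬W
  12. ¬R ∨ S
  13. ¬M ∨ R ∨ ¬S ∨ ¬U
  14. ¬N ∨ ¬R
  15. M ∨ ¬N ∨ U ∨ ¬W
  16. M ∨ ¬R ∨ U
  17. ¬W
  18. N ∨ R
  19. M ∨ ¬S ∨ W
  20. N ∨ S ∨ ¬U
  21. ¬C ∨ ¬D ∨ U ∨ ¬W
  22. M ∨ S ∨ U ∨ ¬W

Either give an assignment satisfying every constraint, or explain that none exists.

Unit clause (¬U) forces U = False.
Unit clause (¬W) forces W = False.
Set R = False.
  then (N ∨ R) forces N = True.
Set M = True.
Set D = True.
Set S = True.
Set C = False.
All clauses satisfied.

R = False, U = False, M = True, W = False, D = True, S = True, C = False, N = True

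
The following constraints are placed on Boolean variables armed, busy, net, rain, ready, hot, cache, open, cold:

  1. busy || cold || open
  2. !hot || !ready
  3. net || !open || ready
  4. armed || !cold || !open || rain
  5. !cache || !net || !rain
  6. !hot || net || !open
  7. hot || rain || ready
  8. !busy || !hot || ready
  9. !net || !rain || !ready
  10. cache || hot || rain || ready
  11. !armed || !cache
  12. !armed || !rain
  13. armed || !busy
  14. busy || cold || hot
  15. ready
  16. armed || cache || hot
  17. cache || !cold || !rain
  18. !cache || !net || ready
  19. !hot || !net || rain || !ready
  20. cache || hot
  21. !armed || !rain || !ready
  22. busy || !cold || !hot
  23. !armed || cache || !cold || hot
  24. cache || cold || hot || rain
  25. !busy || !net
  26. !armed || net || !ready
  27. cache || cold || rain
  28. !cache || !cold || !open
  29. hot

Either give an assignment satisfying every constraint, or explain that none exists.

The formula is unsatisfiable.

Case ready = True:
  (!hot || !ready) forces hot = False.
  Clause (hot) is falsified — contradiction.
Case ready = False:
  Clause (ready) is falsified — contradiction.
Both cases fail, so the formula is unsatisfiable.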